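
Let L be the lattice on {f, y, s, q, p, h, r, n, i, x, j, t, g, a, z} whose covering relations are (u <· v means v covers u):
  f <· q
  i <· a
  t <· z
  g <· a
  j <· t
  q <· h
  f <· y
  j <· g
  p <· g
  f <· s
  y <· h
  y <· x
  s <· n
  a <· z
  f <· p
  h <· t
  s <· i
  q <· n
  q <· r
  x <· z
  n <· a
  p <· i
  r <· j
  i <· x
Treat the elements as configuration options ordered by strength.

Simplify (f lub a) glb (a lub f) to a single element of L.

a

f ∨ a = a
a ∨ f = a
a ∧ a = a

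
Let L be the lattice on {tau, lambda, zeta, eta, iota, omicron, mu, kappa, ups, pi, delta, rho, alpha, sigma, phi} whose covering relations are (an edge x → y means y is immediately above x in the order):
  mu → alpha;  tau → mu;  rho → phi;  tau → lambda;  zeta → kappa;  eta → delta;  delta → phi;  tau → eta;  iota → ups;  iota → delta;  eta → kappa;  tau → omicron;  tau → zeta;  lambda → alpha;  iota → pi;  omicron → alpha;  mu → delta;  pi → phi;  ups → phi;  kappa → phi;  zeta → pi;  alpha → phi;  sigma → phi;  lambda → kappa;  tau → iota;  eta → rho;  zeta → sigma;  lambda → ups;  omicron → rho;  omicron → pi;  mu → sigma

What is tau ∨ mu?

mu

Common upper bounds of {tau, mu}: alpha, delta, mu, phi, sigma.
The least among these is mu.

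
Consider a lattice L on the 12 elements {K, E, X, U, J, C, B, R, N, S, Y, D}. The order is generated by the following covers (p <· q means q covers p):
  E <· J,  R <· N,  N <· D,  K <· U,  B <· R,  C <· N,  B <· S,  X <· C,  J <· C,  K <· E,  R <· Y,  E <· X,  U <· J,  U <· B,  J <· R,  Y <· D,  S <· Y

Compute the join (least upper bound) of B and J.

R

Common upper bounds of {B, J}: D, N, R, Y.
The least among these is R.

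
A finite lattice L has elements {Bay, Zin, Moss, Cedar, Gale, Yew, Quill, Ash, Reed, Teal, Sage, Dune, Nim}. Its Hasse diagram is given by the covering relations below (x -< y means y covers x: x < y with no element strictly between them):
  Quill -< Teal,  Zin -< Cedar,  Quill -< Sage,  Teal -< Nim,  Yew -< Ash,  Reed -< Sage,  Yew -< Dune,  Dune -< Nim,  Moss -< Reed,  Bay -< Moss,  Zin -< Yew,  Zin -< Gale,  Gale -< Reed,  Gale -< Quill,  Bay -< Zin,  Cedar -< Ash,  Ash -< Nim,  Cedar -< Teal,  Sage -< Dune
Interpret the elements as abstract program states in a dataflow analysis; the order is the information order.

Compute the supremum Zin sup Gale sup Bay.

Common upper bounds of {Zin, Gale, Bay}: Dune, Gale, Nim, Quill, Reed, Sage, Teal.
The least among these is Gale.

Gale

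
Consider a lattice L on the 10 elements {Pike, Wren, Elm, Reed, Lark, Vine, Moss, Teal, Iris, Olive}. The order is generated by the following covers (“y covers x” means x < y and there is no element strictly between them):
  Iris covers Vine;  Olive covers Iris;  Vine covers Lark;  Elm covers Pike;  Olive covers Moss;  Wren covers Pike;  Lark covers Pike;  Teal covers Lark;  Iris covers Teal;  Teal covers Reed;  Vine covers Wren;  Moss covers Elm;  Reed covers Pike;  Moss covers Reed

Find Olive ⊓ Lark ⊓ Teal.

Common lower bounds of {Olive, Lark, Teal}: Lark, Pike.
The greatest among these is Lark.

Lark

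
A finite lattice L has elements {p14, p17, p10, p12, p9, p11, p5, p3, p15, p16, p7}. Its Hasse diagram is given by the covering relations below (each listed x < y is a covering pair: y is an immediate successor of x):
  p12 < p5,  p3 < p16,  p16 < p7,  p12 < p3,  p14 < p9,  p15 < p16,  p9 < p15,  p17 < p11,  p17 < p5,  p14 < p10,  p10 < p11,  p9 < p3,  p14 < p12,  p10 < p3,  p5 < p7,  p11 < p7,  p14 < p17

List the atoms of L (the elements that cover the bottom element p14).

The atoms are exactly the elements that cover p14: p10, p12, p17, p9.

p10, p12, p17, p9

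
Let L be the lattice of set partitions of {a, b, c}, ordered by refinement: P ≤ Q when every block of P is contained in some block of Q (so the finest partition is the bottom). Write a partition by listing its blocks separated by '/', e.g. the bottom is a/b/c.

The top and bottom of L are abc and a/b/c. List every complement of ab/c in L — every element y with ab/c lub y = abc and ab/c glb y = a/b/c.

Need y with ab/c ∨ y = abc and ab/c ∧ y = a/b/c.
Checking each element gives: a/bc, ac/b.

a/bc, ac/b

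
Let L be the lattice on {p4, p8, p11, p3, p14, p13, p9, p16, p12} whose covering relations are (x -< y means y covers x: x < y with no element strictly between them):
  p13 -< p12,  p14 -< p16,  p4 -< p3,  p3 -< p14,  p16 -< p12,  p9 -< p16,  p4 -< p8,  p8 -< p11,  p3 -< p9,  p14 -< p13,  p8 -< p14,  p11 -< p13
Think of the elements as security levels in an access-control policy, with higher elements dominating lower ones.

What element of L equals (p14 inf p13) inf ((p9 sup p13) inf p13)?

p14

p14 ∧ p13 = p14
p9 ∨ p13 = p12
p12 ∧ p13 = p13
p14 ∧ p13 = p14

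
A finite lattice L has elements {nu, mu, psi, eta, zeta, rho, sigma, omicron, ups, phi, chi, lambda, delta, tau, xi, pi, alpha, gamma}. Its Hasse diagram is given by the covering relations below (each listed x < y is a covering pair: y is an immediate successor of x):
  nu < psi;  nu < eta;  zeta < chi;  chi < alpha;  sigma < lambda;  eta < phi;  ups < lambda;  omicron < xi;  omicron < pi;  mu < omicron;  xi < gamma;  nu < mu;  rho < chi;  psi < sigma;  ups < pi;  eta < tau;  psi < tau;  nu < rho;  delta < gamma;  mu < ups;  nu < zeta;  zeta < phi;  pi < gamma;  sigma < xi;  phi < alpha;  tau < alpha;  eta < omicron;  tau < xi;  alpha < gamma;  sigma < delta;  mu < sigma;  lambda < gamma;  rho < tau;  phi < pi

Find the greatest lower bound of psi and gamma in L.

psi

Common lower bounds of {psi, gamma}: nu, psi.
The greatest among these is psi.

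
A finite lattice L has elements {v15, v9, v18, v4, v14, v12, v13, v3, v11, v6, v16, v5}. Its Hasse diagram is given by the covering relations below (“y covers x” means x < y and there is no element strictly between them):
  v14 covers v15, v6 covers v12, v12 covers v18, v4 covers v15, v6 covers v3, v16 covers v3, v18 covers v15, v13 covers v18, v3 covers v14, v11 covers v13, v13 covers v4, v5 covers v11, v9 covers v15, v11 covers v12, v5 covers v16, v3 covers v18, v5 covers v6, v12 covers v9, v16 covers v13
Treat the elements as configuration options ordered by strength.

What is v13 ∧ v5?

v13

Common lower bounds of {v13, v5}: v13, v15, v18, v4.
The greatest among these is v13.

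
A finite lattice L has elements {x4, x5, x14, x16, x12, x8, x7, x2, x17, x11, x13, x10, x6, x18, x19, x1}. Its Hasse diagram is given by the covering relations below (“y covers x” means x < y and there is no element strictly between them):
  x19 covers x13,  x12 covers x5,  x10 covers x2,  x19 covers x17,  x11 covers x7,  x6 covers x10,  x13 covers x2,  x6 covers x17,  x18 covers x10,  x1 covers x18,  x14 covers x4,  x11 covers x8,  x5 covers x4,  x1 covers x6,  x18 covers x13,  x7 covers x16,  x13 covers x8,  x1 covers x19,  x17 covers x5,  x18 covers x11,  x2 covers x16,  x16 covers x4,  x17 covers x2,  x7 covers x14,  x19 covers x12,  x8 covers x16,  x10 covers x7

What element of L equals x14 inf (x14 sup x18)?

x14 ∨ x18 = x18
x14 ∧ x18 = x14

x14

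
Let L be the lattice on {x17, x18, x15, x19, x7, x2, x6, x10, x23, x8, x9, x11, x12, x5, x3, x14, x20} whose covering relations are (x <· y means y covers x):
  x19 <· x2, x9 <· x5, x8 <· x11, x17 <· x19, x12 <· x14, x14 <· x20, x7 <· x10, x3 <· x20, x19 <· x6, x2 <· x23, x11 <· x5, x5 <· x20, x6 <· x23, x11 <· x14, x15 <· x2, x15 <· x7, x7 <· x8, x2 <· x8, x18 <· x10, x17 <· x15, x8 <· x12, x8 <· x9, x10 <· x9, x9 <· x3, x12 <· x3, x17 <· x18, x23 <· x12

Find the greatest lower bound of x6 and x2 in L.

Common lower bounds of {x6, x2}: x17, x19.
The greatest among these is x19.

x19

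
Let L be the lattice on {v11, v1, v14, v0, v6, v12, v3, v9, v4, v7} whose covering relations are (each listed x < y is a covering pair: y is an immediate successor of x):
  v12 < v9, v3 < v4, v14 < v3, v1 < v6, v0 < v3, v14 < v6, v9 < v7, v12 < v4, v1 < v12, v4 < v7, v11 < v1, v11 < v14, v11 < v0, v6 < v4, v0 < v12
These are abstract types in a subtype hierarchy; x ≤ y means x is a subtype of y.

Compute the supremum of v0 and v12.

Common upper bounds of {v0, v12}: v12, v4, v7, v9.
The least among these is v12.

v12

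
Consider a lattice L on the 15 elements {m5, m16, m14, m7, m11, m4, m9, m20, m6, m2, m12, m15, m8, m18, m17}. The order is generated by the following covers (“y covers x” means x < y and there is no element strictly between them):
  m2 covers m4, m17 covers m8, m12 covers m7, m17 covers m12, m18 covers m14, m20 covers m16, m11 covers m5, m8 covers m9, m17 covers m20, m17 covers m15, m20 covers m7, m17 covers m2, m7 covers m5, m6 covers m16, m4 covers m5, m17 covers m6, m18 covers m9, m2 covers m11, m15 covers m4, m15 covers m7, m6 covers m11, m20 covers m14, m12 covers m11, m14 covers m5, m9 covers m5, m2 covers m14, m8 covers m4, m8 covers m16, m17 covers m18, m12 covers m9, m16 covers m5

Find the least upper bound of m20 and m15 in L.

Common upper bounds of {m20, m15}: m17.
The least among these is m17.

m17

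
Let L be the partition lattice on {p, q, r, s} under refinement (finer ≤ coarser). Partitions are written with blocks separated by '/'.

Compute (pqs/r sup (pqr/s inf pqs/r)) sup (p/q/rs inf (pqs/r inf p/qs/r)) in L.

pqr/s ∧ pqs/r = pq/r/s
pqs/r ∨ pq/r/s = pqs/r
pqs/r ∧ p/qs/r = p/qs/r
p/q/rs ∧ p/qs/r = p/q/r/s
pqs/r ∨ p/q/r/s = pqs/r

pqs/r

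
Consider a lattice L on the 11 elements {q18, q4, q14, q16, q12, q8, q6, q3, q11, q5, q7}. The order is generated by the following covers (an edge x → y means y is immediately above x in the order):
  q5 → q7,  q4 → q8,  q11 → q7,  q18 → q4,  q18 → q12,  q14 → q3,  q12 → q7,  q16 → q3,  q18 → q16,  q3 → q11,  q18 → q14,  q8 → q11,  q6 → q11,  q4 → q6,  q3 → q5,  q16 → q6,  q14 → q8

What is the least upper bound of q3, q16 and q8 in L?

q11

Common upper bounds of {q3, q16, q8}: q11, q7.
The least among these is q11.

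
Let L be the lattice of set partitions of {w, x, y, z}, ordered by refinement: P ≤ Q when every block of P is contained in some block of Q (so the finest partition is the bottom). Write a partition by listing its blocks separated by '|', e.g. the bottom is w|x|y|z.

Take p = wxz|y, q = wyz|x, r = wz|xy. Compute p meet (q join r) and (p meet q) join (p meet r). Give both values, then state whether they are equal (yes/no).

wxz|y; wz|x|y; no

q join r = wxyz, so p meet (q join r) = wxz|y meet wxyz = wxz|y.
p meet q = wz|x|y and p meet r = wz|x|y, so (p meet q) join (p meet r) = wz|x|y join wz|x|y = wz|x|y.
Equal: no.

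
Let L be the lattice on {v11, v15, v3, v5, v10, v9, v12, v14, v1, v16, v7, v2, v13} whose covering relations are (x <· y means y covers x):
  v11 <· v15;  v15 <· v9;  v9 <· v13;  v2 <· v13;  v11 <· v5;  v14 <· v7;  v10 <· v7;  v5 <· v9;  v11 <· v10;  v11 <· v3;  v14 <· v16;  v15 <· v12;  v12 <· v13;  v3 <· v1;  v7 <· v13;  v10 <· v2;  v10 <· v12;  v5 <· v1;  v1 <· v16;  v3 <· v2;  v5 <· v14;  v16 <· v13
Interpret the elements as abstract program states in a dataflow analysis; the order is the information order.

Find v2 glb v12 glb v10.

v10

Common lower bounds of {v2, v12, v10}: v10, v11.
The greatest among these is v10.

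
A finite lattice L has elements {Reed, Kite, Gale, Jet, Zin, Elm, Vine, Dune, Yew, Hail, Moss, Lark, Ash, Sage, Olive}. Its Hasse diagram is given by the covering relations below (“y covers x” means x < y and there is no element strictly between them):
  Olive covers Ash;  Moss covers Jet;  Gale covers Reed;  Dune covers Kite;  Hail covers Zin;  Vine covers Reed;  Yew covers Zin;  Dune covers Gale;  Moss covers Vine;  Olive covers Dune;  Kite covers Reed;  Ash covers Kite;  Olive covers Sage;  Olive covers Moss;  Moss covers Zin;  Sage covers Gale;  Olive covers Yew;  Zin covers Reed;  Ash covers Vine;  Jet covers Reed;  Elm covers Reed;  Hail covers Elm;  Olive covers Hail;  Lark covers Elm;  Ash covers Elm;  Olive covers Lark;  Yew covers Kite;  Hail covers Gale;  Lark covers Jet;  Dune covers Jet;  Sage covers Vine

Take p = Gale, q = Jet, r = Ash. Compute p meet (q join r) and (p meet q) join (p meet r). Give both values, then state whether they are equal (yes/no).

Gale; Reed; no

q join r = Olive, so p meet (q join r) = Gale meet Olive = Gale.
p meet q = Reed and p meet r = Reed, so (p meet q) join (p meet r) = Reed join Reed = Reed.
Equal: no.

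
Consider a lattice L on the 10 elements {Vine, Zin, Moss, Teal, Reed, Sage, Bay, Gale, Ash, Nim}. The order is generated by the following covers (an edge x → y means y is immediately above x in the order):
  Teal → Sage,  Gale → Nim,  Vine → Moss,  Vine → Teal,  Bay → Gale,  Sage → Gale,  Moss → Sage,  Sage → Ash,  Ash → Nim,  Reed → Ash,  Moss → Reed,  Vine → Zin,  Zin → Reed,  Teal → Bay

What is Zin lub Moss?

Common upper bounds of {Zin, Moss}: Ash, Nim, Reed.
The least among these is Reed.

Reed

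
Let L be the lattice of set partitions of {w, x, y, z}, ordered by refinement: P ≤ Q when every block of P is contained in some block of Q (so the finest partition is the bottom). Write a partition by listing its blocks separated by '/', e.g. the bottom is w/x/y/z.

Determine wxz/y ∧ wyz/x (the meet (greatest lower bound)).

Common lower bounds of {wxz/y, wyz/x}: w/x/y/z, wz/x/y.
The greatest among these is wz/x/y.

wz/x/y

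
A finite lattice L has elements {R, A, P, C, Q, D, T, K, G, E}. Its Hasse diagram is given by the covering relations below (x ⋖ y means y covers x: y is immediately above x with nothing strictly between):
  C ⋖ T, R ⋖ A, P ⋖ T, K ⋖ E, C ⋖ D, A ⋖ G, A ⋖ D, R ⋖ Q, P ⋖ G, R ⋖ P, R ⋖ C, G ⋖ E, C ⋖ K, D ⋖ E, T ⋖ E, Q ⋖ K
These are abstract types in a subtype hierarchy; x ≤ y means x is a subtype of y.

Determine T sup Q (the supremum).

E

Common upper bounds of {T, Q}: E.
The least among these is E.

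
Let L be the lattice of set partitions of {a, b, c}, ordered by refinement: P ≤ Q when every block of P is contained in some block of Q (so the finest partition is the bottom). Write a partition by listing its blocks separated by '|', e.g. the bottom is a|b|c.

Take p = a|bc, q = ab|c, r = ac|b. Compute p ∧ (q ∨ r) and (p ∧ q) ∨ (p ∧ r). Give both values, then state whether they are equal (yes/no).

q ∨ r = abc, so p ∧ (q ∨ r) = a|bc ∧ abc = a|bc.
p ∧ q = a|b|c and p ∧ r = a|b|c, so (p ∧ q) ∨ (p ∧ r) = a|b|c ∨ a|b|c = a|b|c.
Equal: no.

a|bc; a|b|c; no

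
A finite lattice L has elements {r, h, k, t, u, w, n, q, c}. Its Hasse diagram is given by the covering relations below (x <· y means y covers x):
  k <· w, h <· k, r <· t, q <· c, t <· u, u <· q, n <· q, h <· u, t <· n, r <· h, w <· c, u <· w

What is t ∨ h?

u

Common upper bounds of {t, h}: c, q, u, w.
The least among these is u.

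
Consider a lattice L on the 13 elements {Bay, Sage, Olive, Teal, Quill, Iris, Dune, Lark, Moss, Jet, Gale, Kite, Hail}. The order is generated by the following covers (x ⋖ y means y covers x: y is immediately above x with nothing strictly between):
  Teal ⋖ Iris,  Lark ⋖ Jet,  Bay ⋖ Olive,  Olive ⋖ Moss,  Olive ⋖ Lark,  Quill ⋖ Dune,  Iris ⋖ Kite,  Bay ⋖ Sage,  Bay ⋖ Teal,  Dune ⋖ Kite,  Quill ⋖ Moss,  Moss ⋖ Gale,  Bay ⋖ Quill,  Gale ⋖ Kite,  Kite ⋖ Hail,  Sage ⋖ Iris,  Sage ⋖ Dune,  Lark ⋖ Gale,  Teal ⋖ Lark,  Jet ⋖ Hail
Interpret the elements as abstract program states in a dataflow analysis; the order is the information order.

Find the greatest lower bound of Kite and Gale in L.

Common lower bounds of {Kite, Gale}: Bay, Gale, Lark, Moss, Olive, Quill, Teal.
The greatest among these is Gale.

Gale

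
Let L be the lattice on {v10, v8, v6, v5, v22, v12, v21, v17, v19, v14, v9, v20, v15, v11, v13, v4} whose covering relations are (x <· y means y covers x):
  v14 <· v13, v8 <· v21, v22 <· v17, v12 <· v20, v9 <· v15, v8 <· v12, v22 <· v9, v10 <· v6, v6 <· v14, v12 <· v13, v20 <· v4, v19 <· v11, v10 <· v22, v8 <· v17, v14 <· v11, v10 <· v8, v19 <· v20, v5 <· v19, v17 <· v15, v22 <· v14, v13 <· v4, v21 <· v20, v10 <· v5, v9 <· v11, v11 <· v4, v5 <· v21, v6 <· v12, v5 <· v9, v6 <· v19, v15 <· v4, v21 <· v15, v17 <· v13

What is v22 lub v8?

v17

Common upper bounds of {v22, v8}: v13, v15, v17, v4.
The least among these is v17.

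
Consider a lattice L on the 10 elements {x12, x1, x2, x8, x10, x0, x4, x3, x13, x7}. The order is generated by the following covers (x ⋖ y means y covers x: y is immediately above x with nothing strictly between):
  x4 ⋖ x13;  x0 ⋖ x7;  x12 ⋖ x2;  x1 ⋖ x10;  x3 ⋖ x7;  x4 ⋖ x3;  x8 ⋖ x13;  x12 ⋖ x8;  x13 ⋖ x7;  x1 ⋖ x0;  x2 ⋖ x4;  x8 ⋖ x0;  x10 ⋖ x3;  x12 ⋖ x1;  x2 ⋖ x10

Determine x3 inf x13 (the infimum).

Common lower bounds of {x3, x13}: x12, x2, x4.
The greatest among these is x4.

x4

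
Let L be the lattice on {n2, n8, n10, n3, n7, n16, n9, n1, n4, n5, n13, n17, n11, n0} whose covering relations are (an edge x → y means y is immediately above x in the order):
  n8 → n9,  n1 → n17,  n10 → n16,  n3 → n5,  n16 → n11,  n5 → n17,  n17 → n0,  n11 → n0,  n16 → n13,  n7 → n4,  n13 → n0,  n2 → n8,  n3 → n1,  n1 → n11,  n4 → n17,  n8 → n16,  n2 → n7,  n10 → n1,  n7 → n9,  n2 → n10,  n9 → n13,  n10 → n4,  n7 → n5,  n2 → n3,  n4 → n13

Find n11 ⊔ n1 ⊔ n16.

n11

Common upper bounds of {n11, n1, n16}: n0, n11.
The least among these is n11.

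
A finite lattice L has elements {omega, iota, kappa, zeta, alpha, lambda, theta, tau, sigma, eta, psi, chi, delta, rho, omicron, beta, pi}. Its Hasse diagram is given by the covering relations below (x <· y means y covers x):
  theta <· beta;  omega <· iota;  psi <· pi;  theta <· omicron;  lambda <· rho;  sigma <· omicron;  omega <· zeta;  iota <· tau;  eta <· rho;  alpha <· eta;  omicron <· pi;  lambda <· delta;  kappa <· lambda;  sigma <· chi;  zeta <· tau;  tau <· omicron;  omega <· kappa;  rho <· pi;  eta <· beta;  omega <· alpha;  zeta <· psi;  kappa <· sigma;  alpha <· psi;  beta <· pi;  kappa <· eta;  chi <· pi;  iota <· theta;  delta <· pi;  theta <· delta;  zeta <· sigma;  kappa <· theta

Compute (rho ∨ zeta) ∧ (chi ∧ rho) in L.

rho ∨ zeta = pi
chi ∧ rho = kappa
pi ∧ kappa = kappa

kappa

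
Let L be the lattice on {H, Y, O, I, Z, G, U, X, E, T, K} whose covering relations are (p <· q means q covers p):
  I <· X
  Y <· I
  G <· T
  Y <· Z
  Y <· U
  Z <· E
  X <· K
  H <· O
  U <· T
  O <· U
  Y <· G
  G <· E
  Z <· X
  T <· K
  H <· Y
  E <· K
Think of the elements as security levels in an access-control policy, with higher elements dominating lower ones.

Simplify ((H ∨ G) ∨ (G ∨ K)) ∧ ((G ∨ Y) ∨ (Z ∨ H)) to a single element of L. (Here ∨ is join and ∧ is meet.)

E

H ∨ G = G
G ∨ K = K
G ∨ K = K
G ∨ Y = G
Z ∨ H = Z
G ∨ Z = E
K ∧ E = E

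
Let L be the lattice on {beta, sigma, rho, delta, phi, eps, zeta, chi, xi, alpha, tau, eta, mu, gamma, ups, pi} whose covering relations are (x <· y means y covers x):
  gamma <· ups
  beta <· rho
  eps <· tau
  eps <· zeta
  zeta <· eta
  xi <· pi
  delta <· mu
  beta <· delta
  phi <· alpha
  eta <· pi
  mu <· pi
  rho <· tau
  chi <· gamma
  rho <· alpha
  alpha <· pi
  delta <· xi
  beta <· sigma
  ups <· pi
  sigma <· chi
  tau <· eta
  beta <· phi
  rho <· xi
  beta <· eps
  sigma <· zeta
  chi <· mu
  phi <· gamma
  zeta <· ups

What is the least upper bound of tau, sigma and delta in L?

Common upper bounds of {tau, sigma, delta}: pi.
The least among these is pi.

pi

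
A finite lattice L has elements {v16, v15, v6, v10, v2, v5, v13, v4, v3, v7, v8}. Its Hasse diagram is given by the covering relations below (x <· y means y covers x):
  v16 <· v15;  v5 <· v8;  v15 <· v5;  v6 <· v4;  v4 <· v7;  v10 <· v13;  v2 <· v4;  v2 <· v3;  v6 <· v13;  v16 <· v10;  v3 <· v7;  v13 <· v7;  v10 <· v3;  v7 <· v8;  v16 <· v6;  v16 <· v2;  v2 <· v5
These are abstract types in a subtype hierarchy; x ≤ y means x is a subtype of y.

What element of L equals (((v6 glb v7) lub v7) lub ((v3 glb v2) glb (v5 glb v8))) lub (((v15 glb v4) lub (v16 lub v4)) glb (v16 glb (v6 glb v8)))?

v6 ∧ v7 = v6
v6 ∨ v7 = v7
v3 ∧ v2 = v2
v5 ∧ v8 = v5
v2 ∧ v5 = v2
v7 ∨ v2 = v7
v15 ∧ v4 = v16
v16 ∨ v4 = v4
v16 ∨ v4 = v4
v6 ∧ v8 = v6
v16 ∧ v6 = v16
v4 ∧ v16 = v16
v7 ∨ v16 = v7

v7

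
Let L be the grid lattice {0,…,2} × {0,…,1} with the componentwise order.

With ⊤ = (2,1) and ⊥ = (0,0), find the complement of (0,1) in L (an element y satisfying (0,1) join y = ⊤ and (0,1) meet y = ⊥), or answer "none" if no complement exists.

Need y with (0,1) ∨ y = (2,1) and (0,1) ∧ y = (0,0).
Checking each element gives: (2,0).

(2,0)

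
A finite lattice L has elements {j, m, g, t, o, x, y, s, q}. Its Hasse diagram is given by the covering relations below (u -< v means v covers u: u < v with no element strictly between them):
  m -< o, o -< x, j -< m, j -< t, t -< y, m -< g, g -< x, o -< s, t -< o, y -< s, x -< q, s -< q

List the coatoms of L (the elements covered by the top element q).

The coatoms are exactly the elements covered by q: s, x.

s, x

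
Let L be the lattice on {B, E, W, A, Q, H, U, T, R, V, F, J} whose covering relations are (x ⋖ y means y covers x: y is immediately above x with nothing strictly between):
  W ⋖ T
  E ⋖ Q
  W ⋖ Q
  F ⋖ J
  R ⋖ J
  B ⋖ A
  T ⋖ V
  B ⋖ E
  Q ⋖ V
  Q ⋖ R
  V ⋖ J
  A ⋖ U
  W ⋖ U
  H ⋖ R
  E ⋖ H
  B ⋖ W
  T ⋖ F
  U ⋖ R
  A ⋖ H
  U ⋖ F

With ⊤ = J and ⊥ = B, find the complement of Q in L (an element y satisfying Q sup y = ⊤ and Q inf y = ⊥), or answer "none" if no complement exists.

For every candidate y, either Q ∨ y ≠ J or Q ∧ y ≠ B; no complement exists.

none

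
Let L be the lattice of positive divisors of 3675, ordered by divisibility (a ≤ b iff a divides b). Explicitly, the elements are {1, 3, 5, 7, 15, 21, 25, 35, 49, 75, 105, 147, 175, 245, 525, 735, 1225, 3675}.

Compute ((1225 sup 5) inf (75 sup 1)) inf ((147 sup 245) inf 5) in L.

5

1225 ∨ 5 = 1225
75 ∨ 1 = 75
1225 ∧ 75 = 25
147 ∨ 245 = 735
735 ∧ 5 = 5
25 ∧ 5 = 5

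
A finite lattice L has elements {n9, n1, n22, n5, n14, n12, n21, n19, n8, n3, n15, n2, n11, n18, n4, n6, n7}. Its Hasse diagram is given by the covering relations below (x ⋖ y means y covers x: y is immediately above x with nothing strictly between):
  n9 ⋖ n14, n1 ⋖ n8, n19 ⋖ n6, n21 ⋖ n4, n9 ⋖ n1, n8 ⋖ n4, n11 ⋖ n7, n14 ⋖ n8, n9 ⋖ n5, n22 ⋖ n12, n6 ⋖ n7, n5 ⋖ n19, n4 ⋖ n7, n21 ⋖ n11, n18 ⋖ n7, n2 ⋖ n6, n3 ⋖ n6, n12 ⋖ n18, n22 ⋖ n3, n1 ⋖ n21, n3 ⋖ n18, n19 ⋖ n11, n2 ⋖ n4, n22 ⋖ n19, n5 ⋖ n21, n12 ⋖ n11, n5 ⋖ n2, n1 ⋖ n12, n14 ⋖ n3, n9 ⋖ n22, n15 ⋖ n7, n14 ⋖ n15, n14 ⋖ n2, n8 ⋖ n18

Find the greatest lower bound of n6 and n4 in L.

n2

Common lower bounds of {n6, n4}: n14, n2, n5, n9.
The greatest among these is n2.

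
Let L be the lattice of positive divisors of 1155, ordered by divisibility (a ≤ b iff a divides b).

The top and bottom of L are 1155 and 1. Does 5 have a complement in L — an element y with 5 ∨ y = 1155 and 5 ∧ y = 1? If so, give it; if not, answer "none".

231

Need y with 5 ∨ y = 1155 and 5 ∧ y = 1.
Checking each element gives: 231.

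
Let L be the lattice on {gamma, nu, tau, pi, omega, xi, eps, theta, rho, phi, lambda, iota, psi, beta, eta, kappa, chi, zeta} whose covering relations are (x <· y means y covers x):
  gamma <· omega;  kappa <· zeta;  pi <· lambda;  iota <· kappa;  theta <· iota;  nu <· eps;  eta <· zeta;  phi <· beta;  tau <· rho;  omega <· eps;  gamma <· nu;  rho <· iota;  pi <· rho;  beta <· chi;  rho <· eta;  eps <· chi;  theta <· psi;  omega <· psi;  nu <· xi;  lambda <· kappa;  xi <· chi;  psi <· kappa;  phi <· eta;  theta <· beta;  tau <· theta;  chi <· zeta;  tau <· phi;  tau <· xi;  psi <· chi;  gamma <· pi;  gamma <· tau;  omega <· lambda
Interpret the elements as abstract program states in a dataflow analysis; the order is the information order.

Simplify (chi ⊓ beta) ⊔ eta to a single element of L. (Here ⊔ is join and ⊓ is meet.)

zeta

chi ∧ beta = beta
beta ∨ eta = zeta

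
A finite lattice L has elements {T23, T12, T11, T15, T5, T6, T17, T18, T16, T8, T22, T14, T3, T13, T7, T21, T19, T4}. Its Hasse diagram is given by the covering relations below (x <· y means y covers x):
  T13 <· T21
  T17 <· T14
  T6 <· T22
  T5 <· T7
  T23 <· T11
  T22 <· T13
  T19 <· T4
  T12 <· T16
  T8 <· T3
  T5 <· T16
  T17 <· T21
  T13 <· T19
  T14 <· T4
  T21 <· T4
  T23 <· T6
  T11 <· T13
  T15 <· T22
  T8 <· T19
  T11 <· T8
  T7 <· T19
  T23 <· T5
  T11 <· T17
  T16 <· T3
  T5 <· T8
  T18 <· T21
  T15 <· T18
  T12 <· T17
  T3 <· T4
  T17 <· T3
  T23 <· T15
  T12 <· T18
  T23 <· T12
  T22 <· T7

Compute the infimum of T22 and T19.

T22

Common lower bounds of {T22, T19}: T15, T22, T23, T6.
The greatest among these is T22.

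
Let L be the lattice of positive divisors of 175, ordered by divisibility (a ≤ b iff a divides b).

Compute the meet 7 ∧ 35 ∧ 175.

In the divisibility order, the meet is the greatest common divisor: gcd(7, 35, 175) = 7.

7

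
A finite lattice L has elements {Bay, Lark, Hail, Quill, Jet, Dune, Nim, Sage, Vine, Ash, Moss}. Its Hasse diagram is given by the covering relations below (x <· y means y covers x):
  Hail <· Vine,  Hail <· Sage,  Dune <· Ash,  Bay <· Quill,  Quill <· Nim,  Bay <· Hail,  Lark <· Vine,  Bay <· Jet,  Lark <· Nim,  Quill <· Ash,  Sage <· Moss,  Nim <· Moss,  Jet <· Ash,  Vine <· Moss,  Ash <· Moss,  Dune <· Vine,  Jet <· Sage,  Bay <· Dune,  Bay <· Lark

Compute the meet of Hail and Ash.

Common lower bounds of {Hail, Ash}: Bay.
The greatest among these is Bay.

Bay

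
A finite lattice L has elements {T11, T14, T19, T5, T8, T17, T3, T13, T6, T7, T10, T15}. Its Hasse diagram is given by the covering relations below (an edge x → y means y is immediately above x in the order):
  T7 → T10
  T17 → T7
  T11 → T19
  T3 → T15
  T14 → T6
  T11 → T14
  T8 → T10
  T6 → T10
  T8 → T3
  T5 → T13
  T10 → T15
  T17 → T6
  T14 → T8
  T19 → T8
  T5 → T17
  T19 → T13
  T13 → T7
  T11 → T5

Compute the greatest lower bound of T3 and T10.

T8

Common lower bounds of {T3, T10}: T11, T14, T19, T8.
The greatest among these is T8.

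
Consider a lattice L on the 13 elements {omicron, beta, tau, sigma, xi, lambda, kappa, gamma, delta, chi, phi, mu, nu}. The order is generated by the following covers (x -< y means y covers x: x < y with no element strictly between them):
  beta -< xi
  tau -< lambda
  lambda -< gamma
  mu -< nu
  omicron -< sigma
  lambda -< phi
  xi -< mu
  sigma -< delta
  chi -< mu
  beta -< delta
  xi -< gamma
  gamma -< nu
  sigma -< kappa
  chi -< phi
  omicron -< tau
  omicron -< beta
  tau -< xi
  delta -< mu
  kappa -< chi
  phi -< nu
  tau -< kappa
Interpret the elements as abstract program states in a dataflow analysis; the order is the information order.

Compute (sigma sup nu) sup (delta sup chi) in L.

sigma ∨ nu = nu
delta ∨ chi = mu
nu ∨ mu = nu

nu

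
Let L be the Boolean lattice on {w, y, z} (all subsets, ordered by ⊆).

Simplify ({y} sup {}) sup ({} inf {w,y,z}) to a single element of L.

{y}

{y} ∨ {} = {y}
{} ∧ {w,y,z} = {}
{y} ∨ {} = {y}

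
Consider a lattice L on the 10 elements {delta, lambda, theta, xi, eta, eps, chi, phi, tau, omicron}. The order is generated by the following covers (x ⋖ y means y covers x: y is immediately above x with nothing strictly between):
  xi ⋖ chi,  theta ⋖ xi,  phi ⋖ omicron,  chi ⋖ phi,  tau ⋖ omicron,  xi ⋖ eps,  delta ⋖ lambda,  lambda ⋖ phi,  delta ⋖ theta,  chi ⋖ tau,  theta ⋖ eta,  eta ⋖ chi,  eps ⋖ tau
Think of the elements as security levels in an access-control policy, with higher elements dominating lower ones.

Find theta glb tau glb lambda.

delta

Common lower bounds of {theta, tau, lambda}: delta.
The greatest among these is delta.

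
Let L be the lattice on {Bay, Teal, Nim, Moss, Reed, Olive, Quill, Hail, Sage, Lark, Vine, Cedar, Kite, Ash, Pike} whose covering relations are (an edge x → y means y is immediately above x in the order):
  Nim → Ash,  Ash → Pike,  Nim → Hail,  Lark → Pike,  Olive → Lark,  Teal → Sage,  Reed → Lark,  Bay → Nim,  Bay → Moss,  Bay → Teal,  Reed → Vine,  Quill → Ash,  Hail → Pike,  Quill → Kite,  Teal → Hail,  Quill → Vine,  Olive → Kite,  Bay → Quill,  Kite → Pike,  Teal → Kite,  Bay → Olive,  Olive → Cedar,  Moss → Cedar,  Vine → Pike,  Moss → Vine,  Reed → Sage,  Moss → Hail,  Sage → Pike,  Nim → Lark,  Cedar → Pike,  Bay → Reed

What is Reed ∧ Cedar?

Common lower bounds of {Reed, Cedar}: Bay.
The greatest among these is Bay.

Bay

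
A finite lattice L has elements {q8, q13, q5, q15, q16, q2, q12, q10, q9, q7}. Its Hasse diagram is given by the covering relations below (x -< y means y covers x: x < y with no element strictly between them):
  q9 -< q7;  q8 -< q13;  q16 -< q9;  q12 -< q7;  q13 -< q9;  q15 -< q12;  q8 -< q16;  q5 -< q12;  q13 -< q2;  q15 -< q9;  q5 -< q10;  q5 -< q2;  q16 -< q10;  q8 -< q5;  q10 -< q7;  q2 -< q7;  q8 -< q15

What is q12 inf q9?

Common lower bounds of {q12, q9}: q15, q8.
The greatest among these is q15.

q15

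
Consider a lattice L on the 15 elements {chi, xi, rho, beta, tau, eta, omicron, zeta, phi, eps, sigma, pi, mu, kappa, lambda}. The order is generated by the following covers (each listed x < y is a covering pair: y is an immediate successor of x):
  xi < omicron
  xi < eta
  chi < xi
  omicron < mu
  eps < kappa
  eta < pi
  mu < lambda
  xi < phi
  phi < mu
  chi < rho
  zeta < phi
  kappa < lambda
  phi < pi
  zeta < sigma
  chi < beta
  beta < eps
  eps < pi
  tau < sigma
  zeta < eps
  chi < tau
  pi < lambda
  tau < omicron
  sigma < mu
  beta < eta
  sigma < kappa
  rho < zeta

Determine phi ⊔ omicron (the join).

Common upper bounds of {phi, omicron}: lambda, mu.
The least among these is mu.

mu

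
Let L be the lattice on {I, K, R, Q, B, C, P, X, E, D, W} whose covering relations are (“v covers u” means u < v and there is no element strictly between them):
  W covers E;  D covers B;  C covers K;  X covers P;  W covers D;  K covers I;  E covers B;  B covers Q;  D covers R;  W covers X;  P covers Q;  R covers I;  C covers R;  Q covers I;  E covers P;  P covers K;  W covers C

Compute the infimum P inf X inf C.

Common lower bounds of {P, X, C}: I, K.
The greatest among these is K.

K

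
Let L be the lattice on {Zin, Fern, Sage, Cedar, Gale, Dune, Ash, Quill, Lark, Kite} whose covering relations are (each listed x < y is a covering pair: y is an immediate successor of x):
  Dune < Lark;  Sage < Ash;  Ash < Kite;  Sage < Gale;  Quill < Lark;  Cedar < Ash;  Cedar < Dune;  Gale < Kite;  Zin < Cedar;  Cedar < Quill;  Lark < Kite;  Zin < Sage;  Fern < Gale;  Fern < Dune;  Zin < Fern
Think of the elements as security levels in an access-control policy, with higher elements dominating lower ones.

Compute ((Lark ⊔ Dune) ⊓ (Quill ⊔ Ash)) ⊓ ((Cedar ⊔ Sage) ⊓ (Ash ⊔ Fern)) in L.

Lark ∨ Dune = Lark
Quill ∨ Ash = Kite
Lark ∧ Kite = Lark
Cedar ∨ Sage = Ash
Ash ∨ Fern = Kite
Ash ∧ Kite = Ash
Lark ∧ Ash = Cedar

Cedar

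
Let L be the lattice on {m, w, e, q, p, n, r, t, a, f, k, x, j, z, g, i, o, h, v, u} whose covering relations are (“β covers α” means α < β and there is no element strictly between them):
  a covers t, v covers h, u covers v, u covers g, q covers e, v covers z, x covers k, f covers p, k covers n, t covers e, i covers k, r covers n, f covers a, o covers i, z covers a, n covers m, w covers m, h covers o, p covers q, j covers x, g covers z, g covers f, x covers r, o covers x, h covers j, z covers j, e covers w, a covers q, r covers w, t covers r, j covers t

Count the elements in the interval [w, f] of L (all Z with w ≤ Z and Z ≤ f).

The interval [w, f] = {a, e, f, p, q, r, t, w}, which has 8 elements.

8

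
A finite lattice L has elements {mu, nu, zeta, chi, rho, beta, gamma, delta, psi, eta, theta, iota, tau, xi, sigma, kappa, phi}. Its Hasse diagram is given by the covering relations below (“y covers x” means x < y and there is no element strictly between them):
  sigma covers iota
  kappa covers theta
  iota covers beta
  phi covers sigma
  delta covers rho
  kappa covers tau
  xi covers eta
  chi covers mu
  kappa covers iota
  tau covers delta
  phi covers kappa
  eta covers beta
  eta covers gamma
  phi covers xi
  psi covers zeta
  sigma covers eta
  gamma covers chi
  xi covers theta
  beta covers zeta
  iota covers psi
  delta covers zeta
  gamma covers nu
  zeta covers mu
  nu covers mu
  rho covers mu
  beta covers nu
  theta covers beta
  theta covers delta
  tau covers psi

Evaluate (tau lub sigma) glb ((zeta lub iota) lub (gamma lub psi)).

tau ∨ sigma = phi
zeta ∨ iota = iota
gamma ∨ psi = sigma
iota ∨ sigma = sigma
phi ∧ sigma = sigma

sigma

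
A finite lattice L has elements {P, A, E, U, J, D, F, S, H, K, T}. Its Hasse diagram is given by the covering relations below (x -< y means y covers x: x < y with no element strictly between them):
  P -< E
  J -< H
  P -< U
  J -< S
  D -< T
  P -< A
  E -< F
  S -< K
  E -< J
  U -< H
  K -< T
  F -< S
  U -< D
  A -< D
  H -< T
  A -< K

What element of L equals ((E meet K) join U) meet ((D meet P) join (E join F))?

E ∧ K = E
E ∨ U = H
D ∧ P = P
E ∨ F = F
P ∨ F = F
H ∧ F = E

E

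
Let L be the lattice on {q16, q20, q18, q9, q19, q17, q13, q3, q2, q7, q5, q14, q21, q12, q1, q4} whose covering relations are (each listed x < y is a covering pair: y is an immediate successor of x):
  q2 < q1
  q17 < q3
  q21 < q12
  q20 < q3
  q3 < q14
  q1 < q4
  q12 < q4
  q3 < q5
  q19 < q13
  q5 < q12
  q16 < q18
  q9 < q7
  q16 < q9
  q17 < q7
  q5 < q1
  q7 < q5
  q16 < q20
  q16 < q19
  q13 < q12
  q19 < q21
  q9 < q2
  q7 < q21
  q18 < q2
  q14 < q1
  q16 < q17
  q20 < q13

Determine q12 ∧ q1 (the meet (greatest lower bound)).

q5

Common lower bounds of {q12, q1}: q16, q17, q20, q3, q5, q7, q9.
The greatest among these is q5.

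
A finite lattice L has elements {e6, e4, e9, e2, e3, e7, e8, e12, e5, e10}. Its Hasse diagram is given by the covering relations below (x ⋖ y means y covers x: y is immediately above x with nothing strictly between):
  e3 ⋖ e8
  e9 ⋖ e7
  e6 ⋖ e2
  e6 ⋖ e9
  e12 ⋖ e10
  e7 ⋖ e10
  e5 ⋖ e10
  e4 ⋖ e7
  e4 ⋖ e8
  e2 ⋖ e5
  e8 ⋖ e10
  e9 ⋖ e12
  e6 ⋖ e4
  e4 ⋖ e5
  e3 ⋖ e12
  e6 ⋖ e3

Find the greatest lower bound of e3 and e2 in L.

e6

Common lower bounds of {e3, e2}: e6.
The greatest among these is e6.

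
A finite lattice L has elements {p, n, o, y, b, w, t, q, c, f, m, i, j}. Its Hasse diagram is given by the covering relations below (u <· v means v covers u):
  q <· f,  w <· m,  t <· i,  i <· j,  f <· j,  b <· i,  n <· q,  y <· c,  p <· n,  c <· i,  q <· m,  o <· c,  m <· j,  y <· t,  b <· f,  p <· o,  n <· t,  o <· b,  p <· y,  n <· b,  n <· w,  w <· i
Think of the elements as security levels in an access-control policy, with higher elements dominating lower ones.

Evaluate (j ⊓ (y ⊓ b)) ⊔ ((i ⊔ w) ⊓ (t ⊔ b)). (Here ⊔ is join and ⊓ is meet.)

i

y ∧ b = p
j ∧ p = p
i ∨ w = i
t ∨ b = i
i ∧ i = i
p ∨ i = i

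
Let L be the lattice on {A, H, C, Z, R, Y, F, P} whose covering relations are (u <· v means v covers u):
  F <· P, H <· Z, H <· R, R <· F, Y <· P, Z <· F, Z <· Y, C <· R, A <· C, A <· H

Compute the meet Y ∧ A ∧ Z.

Common lower bounds of {Y, A, Z}: A.
The greatest among these is A.

A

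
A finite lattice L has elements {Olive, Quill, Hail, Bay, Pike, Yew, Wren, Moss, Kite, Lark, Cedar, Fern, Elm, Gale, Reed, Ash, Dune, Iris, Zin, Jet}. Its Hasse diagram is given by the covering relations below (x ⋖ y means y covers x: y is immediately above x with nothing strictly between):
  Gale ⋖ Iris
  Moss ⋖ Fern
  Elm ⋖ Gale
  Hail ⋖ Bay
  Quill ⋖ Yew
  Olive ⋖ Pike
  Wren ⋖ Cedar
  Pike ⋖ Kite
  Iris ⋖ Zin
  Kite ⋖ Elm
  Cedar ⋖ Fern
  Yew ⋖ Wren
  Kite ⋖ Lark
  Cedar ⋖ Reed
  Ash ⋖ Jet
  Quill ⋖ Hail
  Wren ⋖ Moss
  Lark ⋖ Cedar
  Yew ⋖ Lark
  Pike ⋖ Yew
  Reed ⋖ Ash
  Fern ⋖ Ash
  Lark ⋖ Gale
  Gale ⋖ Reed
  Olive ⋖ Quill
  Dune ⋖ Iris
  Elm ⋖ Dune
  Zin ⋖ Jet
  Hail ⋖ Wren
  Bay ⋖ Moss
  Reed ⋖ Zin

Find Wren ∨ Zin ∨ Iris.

Zin

Common upper bounds of {Wren, Zin, Iris}: Jet, Zin.
The least among these is Zin.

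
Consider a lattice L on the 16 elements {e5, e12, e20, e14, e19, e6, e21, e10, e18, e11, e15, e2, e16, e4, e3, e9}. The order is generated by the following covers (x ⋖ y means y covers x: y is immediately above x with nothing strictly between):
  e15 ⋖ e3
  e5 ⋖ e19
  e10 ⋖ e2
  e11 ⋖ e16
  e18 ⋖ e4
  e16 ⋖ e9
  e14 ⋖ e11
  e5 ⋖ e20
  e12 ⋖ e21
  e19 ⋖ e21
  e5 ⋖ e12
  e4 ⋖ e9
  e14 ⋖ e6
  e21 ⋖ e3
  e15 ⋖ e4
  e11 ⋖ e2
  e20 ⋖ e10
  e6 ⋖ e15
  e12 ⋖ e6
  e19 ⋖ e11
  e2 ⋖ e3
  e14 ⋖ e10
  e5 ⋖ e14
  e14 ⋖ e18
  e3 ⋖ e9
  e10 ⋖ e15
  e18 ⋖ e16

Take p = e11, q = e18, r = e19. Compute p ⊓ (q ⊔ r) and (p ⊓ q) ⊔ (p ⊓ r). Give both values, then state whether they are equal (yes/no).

q ⊔ r = e16, so p ⊓ (q ⊔ r) = e11 ⊓ e16 = e11.
p ⊓ q = e14 and p ⊓ r = e19, so (p ⊓ q) ⊔ (p ⊓ r) = e14 ⊔ e19 = e11.
Equal: yes.

e11; e11; yes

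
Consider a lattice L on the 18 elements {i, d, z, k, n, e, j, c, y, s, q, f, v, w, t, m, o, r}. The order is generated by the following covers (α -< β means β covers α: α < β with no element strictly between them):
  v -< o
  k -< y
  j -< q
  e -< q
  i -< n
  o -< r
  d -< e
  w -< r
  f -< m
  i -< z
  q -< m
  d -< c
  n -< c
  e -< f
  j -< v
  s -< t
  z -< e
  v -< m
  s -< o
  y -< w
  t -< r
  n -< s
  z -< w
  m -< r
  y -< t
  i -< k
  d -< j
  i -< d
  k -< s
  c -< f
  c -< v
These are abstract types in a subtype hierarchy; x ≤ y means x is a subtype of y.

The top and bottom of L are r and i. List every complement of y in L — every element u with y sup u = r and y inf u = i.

Need u with y ∨ u = r and y ∧ u = i.
Checking each element gives: c, d, e, f, j, m, q, v.

c, d, e, f, j, m, q, v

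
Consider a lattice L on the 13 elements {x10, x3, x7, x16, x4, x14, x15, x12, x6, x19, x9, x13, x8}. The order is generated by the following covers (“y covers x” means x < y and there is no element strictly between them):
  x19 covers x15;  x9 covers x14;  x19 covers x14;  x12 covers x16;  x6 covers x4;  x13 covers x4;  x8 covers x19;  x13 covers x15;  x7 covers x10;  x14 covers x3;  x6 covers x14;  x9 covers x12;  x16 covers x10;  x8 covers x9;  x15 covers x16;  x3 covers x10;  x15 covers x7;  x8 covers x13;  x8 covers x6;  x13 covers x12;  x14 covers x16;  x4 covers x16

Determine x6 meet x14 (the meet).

Common lower bounds of {x6, x14}: x10, x14, x16, x3.
The greatest among these is x14.

x14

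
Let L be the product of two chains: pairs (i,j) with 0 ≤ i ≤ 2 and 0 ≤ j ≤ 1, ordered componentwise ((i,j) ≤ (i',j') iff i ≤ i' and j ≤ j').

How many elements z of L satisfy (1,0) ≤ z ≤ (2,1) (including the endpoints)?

4

The interval [(1,0), (2,1)] = {(1,0), (1,1), (2,0), (2,1)}, which has 4 elements.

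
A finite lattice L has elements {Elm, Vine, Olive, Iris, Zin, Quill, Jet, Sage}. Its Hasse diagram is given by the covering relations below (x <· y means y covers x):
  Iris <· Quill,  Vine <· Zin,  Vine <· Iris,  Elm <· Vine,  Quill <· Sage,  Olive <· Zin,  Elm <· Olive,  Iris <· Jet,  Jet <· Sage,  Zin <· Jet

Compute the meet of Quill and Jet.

Common lower bounds of {Quill, Jet}: Elm, Iris, Vine.
The greatest among these is Iris.

Iris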